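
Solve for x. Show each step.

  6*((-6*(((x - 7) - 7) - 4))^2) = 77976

Step 1. [6*((-6*(((x - 7) - 7) - 4))^2) = 77976] 6·(inner) — divide through by 6. So div: (-6*(((x - 7) - 7) - 4))^2 = 12996.
Step 2. [(-6*(((x - 7) - 7) - 4))^2 = 12996] 12996 ≥ 0, LHS is (·)² — take ±√ ⇒ sqrt: -6*(((x - 7) - 7) - 4) = 114 or -114.
Step 3. [-6*(((x - 7) - 7) - 4) = 114 or -114] LHS = -6·(…); ÷-6 both sides ⇒ div: ((x - 7) - 7) - 4 = -19 or 19.
Step 4. [((x - 7) - 7) - 4 = -19 or 19] -4 is outermost — add 4 both sides, so sub: (x - 7) - 7 = -15 or 23.
Step 5. [(x - 7) - 7 = -15 or 23] add 7: x sits inside (… - 7) ⇒ sub: x - 7 = -8 or 30.
Step 6. [x - 7 = -8 or 30] peel the -7: add 7 from each side ⇒ sub: x = -1 or 37.

Answer: x ∈ {-1, 37}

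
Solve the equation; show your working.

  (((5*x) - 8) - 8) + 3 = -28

Step 1. [(((5*x) - 8) - 8) + 3 = -28] peel the +3: subtract 3 from each side, so sub: ((5*x) - 8) - 8 = -31.
Step 2. [((5*x) - 8) - 8 = -31] the outer -8 inverts by adding 8, so sub: (5*x) - 8 = -23.
Step 3. [(5*x) - 8 = -23] the outer -8 inverts by adding 8, so sub: 5*x = -15.
Step 4. [5*x = -15] 5·(inner) — divide through by 5 ⇒ div: x = -3.

Answer: x ∈ {-3}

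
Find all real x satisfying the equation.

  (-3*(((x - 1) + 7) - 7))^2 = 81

Step 1. [(-3*(((x - 1) + 7) - 7))^2 = 81] √ both sides: 81 ≥ 0 gives two branches, so sqrt: -3*(((x - 1) + 7) - 7) = 9 or -9.
Step 2. [-3*(((x - 1) + 7) - 7) = 9 or -9] -3 out front; divide by -3. So div: ((x - 1) + 7) - 7 = -3 or 3.
Step 3. [((x - 1) + 7) - 7 = -3 or 3] add 7: x sits inside (… - 7). So sub: (x - 1) + 7 = 4 or 10.
Step 4. [(x - 1) + 7 = 4 or 10] peel the +7: subtract 7 from each side ⇒ sub: x - 1 = -3 or 3.
Step 5. [x - 1 = -3 or 3] add 1: x sits inside (… - 1), so sub: x = -2 or 4.

Answer: x ∈ {-2, 4}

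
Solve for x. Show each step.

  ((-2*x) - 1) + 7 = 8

Step 1. [((-2*x) - 1) + 7 = 8] +7 is outermost — subtract 7 both sides ⇒ sub: (-2*x) - 1 = 1.
Step 2. [(-2*x) - 1 = 1] add 1: x sits inside (… - 1) ⇒ sub: -2*x = 2.
Step 3. [-2*x = 2] -2·(inner) — divide through by -2, so div: x = -1.

Answer: x ∈ {-1}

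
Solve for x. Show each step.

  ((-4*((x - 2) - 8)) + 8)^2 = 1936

Step 1. [((-4*((x - 2) - 8)) + 8)^2 = 1936] √ both sides: 1936 ≥ 0 gives two branches. So sqrt: (-4*((x - 2) - 8)) + 8 = 44 or -44.
Step 2. [(-4*((x - 2) - 8)) + 8 = 44 or -44] -4 divides every term; factor it out, so factor: ((x - 2) - 8) - 2 = -11 or 11.
Step 3. [((x - 2) - 8) - 2 = -11 or 11] the outer -2 inverts by adding 2 ⇒ sub: (x - 2) - 8 = -9 or 13.
Step 4. [(x - 2) - 8 = -9 or 13] add 8: x sits inside (… - 8) ⇒ sub: x - 2 = -1 or 21.
Step 5. [x - 2 = -1 or 21] the outer -2 inverts by adding 2, so sub: x = 1 or 23.

Answer: x ∈ {1, 23}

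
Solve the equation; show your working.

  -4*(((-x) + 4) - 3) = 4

Step 1. [-4*(((-x) + 4) - 3) = 4] -4 out front; divide by -4 ⇒ div: ((-x) + 4) - 3 = -1.
Step 2. [((-x) + 4) - 3 = -1] add 3: x sits inside (… - 3), so sub: (-x) + 4 = 2.
Step 3. [(-x) + 4 = 2] the outer +4 inverts by subtracting 4. So sub: -x = -2.
Step 4. [-x = -2] flip signs both sides, so neg: x = 2.

Answer: x ∈ {2}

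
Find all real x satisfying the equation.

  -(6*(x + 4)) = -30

Step 1. [-(6*(x + 4)) = -30] LHS negated; negate both sides. So neg: 6*(x + 4) = 30.
Step 2. [6*(x + 4) = 30] divide by the outer 6. So div: x + 4 = 5.
Step 3. [x + 4 = 5] the outer +4 inverts by subtracting 4. So sub: x = 1.

Answer: x ∈ {1}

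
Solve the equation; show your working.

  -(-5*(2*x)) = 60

Step 1. [-(-5*(2*x)) = 60] LHS negated; negate both sides ⇒ neg: -5*(2*x) = -60.
Step 2. [-5*(2*x) = -60] -5·(inner) — divide through by -5 ⇒ div: 2*x = 12.
Step 3. [2*x = 12] 2 out front; divide by 2 ⇒ div: x = 6.

Answer: x ∈ {6}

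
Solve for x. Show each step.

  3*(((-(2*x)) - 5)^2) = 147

Step 1. [3*(((-(2*x)) - 5)^2) = 147] 3·(inner) — divide through by 3 ⇒ div: ((-(2*x)) - 5)^2 = 49.
Step 2. [((-(2*x)) - 5)^2 = 49] LHS squared, RHS 49 ≥ 0: apply √ (±). So sqrt: (-(2*x)) - 5 = 7 or -7.
Step 3. [(-(2*x)) - 5 = 7 or -7] peel the -5: add 5 from each side ⇒ sub: -(2*x) = 12 or -2.
Step 4. [-(2*x) = 12 or -2] leading − — multiply by −1, so neg: 2*x = -12 or 2.
Step 5. [2*x = -12 or 2] leading coefficient 2: divide by 2. So div: x = -6 or 1.

Answer: x ∈ {-6, 1}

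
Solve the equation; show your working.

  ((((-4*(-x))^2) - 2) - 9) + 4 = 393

Step 1. [((((-4*(-x))^2) - 2) - 9) + 4 = 393] peel the +4: subtract 4 from each side, so sub: (((-4*(-x))^2) - 2) - 9 = 389.
Step 2. [(((-4*(-x))^2) - 2) - 9 = 389] -9 is outermost — add 9 both sides, so sub: ((-4*(-x))^2) - 2 = 398.
Step 3. [((-4*(-x))^2) - 2 = 398] peel the -2: add 2 from each side, so sub: (-4*(-x))^2 = 400.
Step 4. [(-4*(-x))^2 = 400] √ both sides: 400 ≥ 0 gives two branches. So sqrt: -4*(-x) = 20 or -20.
Step 5. [-4*(-x) = 20 or -20] leading coefficient -4: divide by -4. So div: -x = -5 or 5.
Step 6. [-x = -5 or 5] leading − — multiply by −1, so neg: x = 5 or -5.

Answer: x ∈ {-5, 5}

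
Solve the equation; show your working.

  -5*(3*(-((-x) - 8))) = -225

Step 1. [-5*(3*(-((-x) - 8))) = -225] leading coefficient -5: divide by -5. So div: 3*(-((-x) - 8)) = 45.
Step 2. [3*(-((-x) - 8)) = 45] leading coefficient 3: divide by 3, so div: -((-x) - 8) = 15.
Step 3. [-((-x) - 8) = 15] leading − — multiply by −1. So neg: (-x) - 8 = -15.
Step 4. [(-x) - 8 = -15] the outer -8 inverts by adding 8, so sub: -x = -7.
Step 5. [-x = -7] flip signs both sides ⇒ neg: x = 7.

Answer: x ∈ {7}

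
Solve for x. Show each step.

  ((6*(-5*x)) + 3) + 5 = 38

Step 1. [((6*(-5*x)) + 3) + 5 = 38] subtract 5: x sits inside (… + 5), so sub: (6*(-5*x)) + 3 = 33.
Step 2. [(6*(-5*x)) + 3 = 33] the outer +3 inverts by subtracting 3, so sub: 6*(-5*x) = 30.
Step 3. [6*(-5*x) = 30] 6 out front; divide by 6 ⇒ div: -5*x = 5.
Step 4. [-5*x = 5] -5·(inner) — divide through by -5. So div: x = -1.

Answer: x ∈ {-1}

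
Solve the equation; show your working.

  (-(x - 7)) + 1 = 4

Step 1. [(-(x - 7)) + 1 = 4] subtract 1: x sits inside (… + 1) ⇒ sub: -(x - 7) = 3.
Step 2. [-(x - 7) = 3] leading − — multiply by −1, so neg: x - 7 = -3.
Step 3. [x - 7 = -3] peel the -7: add 7 from each side ⇒ sub: x = 4.

Answer: x ∈ {4}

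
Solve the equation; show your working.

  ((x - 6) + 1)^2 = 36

Step 1. [((x - 6) + 1)^2 = 36] √ both sides: 36 ≥ 0 gives two branches. So sqrt: (x - 6) + 1 = 6 or -6.
Step 2. [(x - 6) + 1 = 6 or -6] +1 is outermost — subtract 1 both sides ⇒ sub: x - 6 = 5 or -7.
Step 3. [x - 6 = 5 or -7] -6 is outermost — add 6 both sides. So sub: x = 11 or -1.

Answer: x ∈ {-1, 11}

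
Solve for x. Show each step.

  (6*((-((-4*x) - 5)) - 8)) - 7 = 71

Step 1. [(6*((-((-4*x) - 5)) - 8)) - 7 = 71] the outer -7 inverts by adding 7 ⇒ sub: 6*((-((-4*x) - 5)) - 8) = 78.
Step 2. [6*((-((-4*x) - 5)) - 8) = 78] 6 out front; divide by 6, so div: (-((-4*x) - 5)) - 8 = 13.
Step 3. [(-((-4*x) - 5)) - 8 = 13] peel the -8: add 8 from each side ⇒ sub: -((-4*x) - 5) = 21.
Step 4. [-((-4*x) - 5) = 21] flip signs both sides. So neg: (-4*x) - 5 = -21.
Step 5. [(-4*x) - 5 = -21] 5 comes off first (add 5) ⇒ sub: -4*x = -16.
Step 6. [-4*x = -16] -4·(inner) — divide through by -4. So div: x = 4.

Answer: x ∈ {4}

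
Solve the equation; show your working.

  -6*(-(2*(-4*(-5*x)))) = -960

Step 1. [-6*(-(2*(-4*(-5*x)))) = -960] leading coefficient -6: divide by -6. So div: -(2*(-4*(-5*x))) = 160.
Step 2. [-(2*(-4*(-5*x))) = 160] flip signs both sides ⇒ neg: 2*(-4*(-5*x)) = -160.
Step 3. [2*(-4*(-5*x)) = -160] LHS = 2·(…); ÷2 both sides ⇒ div: -4*(-5*x) = -80.
Step 4. [-4*(-5*x) = -80] -4 out front; divide by -4. So div: -5*x = 20.
Step 5. [-5*x = 20] divide by the outer -5 ⇒ div: x = -4.

Answer: x ∈ {-4}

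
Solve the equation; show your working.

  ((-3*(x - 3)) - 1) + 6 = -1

Step 1. [((-3*(x - 3)) - 1) + 6 = -1] peel the +6: subtract 6 from each side ⇒ sub: (-3*(x - 3)) - 1 = -7.
Step 2. [(-3*(x - 3)) - 1 = -7] 1 comes off first (add 1). So sub: -3*(x - 3) = -6.
Step 3. [-3*(x - 3) = -6] -3 out front; divide by -3. So div: x - 3 = 2.
Step 4. [x - 3 = 2] add 3: x sits inside (… - 3), so sub: x = 5.

Answer: x ∈ {5}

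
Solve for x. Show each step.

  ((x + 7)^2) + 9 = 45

Step 1. [((x + 7)^2) + 9 = 45] +9 is outermost — subtract 9 both sides. So sub: (x + 7)^2 = 36.
Step 2. [(x + 7)^2 = 36] 36 ≥ 0, LHS is (·)² — take ±√. So sqrt: x + 7 = 6 or -6.
Step 3. [x + 7 = 6 or -6] 7 comes off first (subtract 7) ⇒ sub: x = -1 or -13.

Answer: x ∈ {-13, -1}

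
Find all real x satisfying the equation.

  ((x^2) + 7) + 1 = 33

Step 1. [((x^2) + 7) + 1 = 33] +1 is outermost — subtract 1 both sides. So sub: (x^2) + 7 = 32.
Step 2. [(x^2) + 7 = 32] the outer +7 inverts by subtracting 7 ⇒ sub: x^2 = 25.
Step 3. [x^2 = 25] √ both sides: 25 ≥ 0 gives two branches, so sqrt: x = 5 or -5.

Answer: x ∈ {-5, 5}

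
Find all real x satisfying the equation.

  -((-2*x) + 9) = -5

Step 1. [-((-2*x) + 9) = -5] leading − — multiply by −1, so neg: (-2*x) + 9 = 5.
Step 2. [(-2*x) + 9 = 5] the outer +9 inverts by subtracting 9. So sub: -2*x = -4.
Step 3. [-2*x = -4] leading coefficient -2: divide by -2, so div: x = 2.

Answer: x ∈ {2}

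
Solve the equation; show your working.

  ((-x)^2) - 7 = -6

Step 1. [((-x)^2) - 7 = -6] 7 comes off first (add 7). So sub: (-x)^2 = 1.
Step 2. [(-x)^2 = 1] LHS squared, RHS 1 ≥ 0: apply √ (±). So sqrt: -x = 1 or -1.
Step 3. [-x = 1 or -1] flip signs both sides, so neg: x = -1 or 1.

Answer: x ∈ {-1, 1}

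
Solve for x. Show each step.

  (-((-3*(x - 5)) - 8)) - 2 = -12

Step 1. [(-((-3*(x - 5)) - 8)) - 2 = -12] 2 comes off first (add 2) ⇒ sub: -((-3*(x - 5)) - 8) = -10.
Step 2. [-((-3*(x - 5)) - 8) = -10] leading − — multiply by −1 ⇒ neg: (-3*(x - 5)) - 8 = 10.
Step 3. [(-3*(x - 5)) - 8 = 10] -8 is outermost — add 8 both sides, so sub: -3*(x - 5) = 18.
Step 4. [-3*(x - 5) = 18] LHS = -3·(…); ÷-3 both sides. So div: x - 5 = -6.
Step 5. [x - 5 = -6] the outer -5 inverts by adding 5. So sub: x = -1.

Answer: x ∈ {-1}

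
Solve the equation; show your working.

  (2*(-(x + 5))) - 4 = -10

Step 1. [(2*(-(x + 5))) - 4 = -10] 2 divides every term; factor it out. So factor: (-(x + 5)) - 2 = -5.
Step 2. [(-(x + 5)) - 2 = -5] the outer -2 inverts by adding 2. So sub: -(x + 5) = -3.
Step 3. [-(x + 5) = -3] flip signs both sides ⇒ neg: x + 5 = 3.
Step 4. [x + 5 = 3] subtract 5: x sits inside (… + 5) ⇒ sub: x = -2.

Answer: x ∈ {-2}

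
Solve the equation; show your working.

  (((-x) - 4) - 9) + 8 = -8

Step 1. [(((-x) - 4) - 9) + 8 = -8] +8 is outermost — subtract 8 both sides ⇒ sub: ((-x) - 4) - 9 = -16.
Step 2. [((-x) - 4) - 9 = -16] add 9: x sits inside (… - 9), so sub: (-x) - 4 = -7.
Step 3. [(-x) - 4 = -7] peel the -4: add 4 from each side, so sub: -x = -3.
Step 4. [-x = -3] leading − — multiply by −1, so neg: x = 3.

Answer: x ∈ {3}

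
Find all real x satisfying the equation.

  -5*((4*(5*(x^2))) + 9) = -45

Step 1. [-5*((4*(5*(x^2))) + 9) = -45] leading coefficient -5: divide by -5. So div: (4*(5*(x^2))) + 9 = 9.
Step 2. [(4*(5*(x^2))) + 9 = 9] +9 is outermost — subtract 9 both sides ⇒ sub: 4*(5*(x^2)) = 0.
Step 3. [4*(5*(x^2)) = 0] 4 out front; divide by 4. So div: 5*(x^2) = 0.
Step 4. [5*(x^2) = 0] divide by the outer 5. So div: x^2 = 0.
Step 5. [x^2 = 0] LHS squared, RHS 0 ≥ 0: apply √ (±) ⇒ sqrt: x = 0.

Answer: x ∈ {0}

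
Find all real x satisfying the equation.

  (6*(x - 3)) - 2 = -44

Step 1. [(6*(x - 3)) - 2 = -44] add 2: x sits inside (… - 2), so sub: 6*(x - 3) = -42.
Step 2. [6*(x - 3) = -42] 6·(inner) — divide through by 6, so div: x - 3 = -7.
Step 3. [x - 3 = -7] add 3: x sits inside (… - 3) ⇒ sub: x = -4.

Answer: x ∈ {-4}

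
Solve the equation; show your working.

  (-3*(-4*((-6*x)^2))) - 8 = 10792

Step 1. [(-3*(-4*((-6*x)^2))) - 8 = 10792] peel the -8: add 8 from each side ⇒ sub: -3*(-4*((-6*x)^2)) = 10800.
Step 2. [-3*(-4*((-6*x)^2)) = 10800] -3 out front; divide by -3, so div: -4*((-6*x)^2) = -3600.
Step 3. [-4*((-6*x)^2) = -3600] leading coefficient -4: divide by -4 ⇒ div: (-6*x)^2 = 900.
Step 4. [(-6*x)^2 = 900] LHS squared, RHS 900 ≥ 0: apply √ (±). So sqrt: -6*x = 30 or -30.
Step 5. [-6*x = 30 or -30] divide by the outer -6 ⇒ div: x = -5 or 5.

Answer: x ∈ {-5, 5}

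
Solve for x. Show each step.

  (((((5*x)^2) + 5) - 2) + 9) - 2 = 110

Step 1. [(((((5*x)^2) + 5) - 2) + 9) - 2 = 110] -2 is outermost — add 2 both sides ⇒ sub: ((((5*x)^2) + 5) - 2) + 9 = 112.
Step 2. [((((5*x)^2) + 5) - 2) + 9 = 112] 9 comes off first (subtract 9), so sub: (((5*x)^2) + 5) - 2 = 103.
Step 3. [(((5*x)^2) + 5) - 2 = 103] peel the -2: add 2 from each side. So sub: ((5*x)^2) + 5 = 105.
Step 4. [((5*x)^2) + 5 = 105] +5 is outermost — subtract 5 both sides. So sub: (5*x)^2 = 100.
Step 5. [(5*x)^2 = 100] 100 ≥ 0, LHS is (·)² — take ±√. So sqrt: 5*x = 10 or -10.
Step 6. [5*x = 10 or -10] LHS = 5·(…); ÷5 both sides. So div: x = 2 or -2.

Answer: x ∈ {-2, 2}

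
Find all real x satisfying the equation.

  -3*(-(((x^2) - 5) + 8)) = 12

Step 1. [-3*(-(((x^2) - 5) + 8)) = 12] -3·(inner) — divide through by -3, so div: -(((x^2) - 5) + 8) = -4.
Step 2. [-(((x^2) - 5) + 8) = -4] flip signs both sides ⇒ neg: ((x^2) - 5) + 8 = 4.
Step 3. [((x^2) - 5) + 8 = 4] +8 is outermost — subtract 8 both sides ⇒ sub: (x^2) - 5 = -4.
Step 4. [(x^2) - 5 = -4] peel the -5: add 5 from each side, so sub: x^2 = 1.
Step 5. [x^2 = 1] √ both sides: 1 ≥ 0 gives two branches. So sqrt: x = 1 or -1.

Answer: x ∈ {-1, 1}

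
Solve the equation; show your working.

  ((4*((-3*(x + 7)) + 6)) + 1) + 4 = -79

Step 1. [((4*((-3*(x + 7)) + 6)) + 1) + 4 = -79] peel the +4: subtract 4 from each side, so sub: (4*((-3*(x + 7)) + 6)) + 1 = -83.
Step 2. [(4*((-3*(x + 7)) + 6)) + 1 = -83] subtract 1: x sits inside (… + 1) ⇒ sub: 4*((-3*(x + 7)) + 6) = -84.
Step 3. [4*((-3*(x + 7)) + 6) = -84] divide by the outer 4 ⇒ div: (-3*(x + 7)) + 6 = -21.
Step 4. [(-3*(x + 7)) + 6 = -21] -3 divides every term; factor it out, so factor: (x + 7) - 2 = 7.
Step 5. [(x + 7) - 2 = 7] add 2: x sits inside (… - 2). So sub: x + 7 = 9.
Step 6. [x + 7 = 9] +7 is outermost — subtract 7 both sides ⇒ sub: x = 2.

Answer: x ∈ {2}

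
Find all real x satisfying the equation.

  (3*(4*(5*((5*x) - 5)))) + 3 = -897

Step 1. [(3*(4*(5*((5*x) - 5)))) + 3 = -897] 3 | LHS and 3 | -897: pull 3 out. So factor: (4*(5*((5*x) - 5))) + 1 = -299.
Step 2. [(4*(5*((5*x) - 5))) + 1 = -299] +1 is outermost — subtract 1 both sides ⇒ sub: 4*(5*((5*x) - 5)) = -300.
Step 3. [4*(5*((5*x) - 5)) = -300] LHS = 4·(…); ÷4 both sides, so div: 5*((5*x) - 5) = -75.
Step 4. [5*((5*x) - 5) = -75] 5·(inner) — divide through by 5. So div: (5*x) - 5 = -15.
Step 5. [(5*x) - 5 = -15] add 5: x sits inside (… - 5), so sub: 5*x = -10.
Step 6. [5*x = -10] 5·(inner) — divide through by 5 ⇒ div: x = -2.

Answer: x ∈ {-2}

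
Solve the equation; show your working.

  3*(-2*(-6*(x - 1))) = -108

Step 1. [3*(-2*(-6*(x - 1))) = -108] LHS = 3·(…); ÷3 both sides ⇒ div: -2*(-6*(x - 1)) = -36.
Step 2. [-2*(-6*(x - 1)) = -36] leading coefficient -2: divide by -2 ⇒ div: -6*(x - 1) = 18.
Step 3. [-6*(x - 1) = 18] -6 out front; divide by -6. So div: x - 1 = -3.
Step 4. [x - 1 = -3] -1 is outermost — add 1 both sides. So sub: x = -2.

Answer: x ∈ {-2}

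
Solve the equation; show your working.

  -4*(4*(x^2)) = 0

Step 1. [-4*(4*(x^2)) = 0] LHS = -4·(…); ÷-4 both sides. So div: 4*(x^2) = 0.
Step 2. [4*(x^2) = 0] divide by the outer 4, so div: x^2 = 0.
Step 3. [x^2 = 0] LHS squared, RHS 0 ≥ 0: apply √ (±), so sqrt: x = 0.

Answer: x ∈ {0}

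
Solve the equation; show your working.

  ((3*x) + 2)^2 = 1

Step 1. [((3*x) + 2)^2 = 1] √ both sides: 1 ≥ 0 gives two branches. So sqrt: (3*x) + 2 = 1 or -1.
Step 2. [(3*x) + 2 = 1 or -1] +2 is outermost — subtract 2 both sides, so sub: 3*x = -1 or -3.
Step 3. [3*x = -1 or -3] 3 out front; divide by 3 ⇒ div: x = -1/3 or -1.

Answer: x ∈ {-1, -1/3}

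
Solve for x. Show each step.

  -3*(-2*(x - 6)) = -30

Step 1. [-3*(-2*(x - 6)) = -30] leading coefficient -3: divide by -3, so div: -2*(x - 6) = 10.
Step 2. [-2*(x - 6) = 10] LHS = -2·(…); ÷-2 both sides ⇒ div: x - 6 = -5.
Step 3. [x - 6 = -5] peel the -6: add 6 from each side ⇒ sub: x = 1.

Answer: x ∈ {1}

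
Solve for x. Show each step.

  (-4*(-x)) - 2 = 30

Step 1. [(-4*(-x)) - 2 = 30] -2 is outermost — add 2 both sides, so sub: -4*(-x) = 32.
Step 2. [-4*(-x) = 32] leading coefficient -4: divide by -4, so div: -x = -8.
Step 3. [-x = -8] LHS negated; negate both sides, so neg: x = 8.

Answer: x ∈ {8}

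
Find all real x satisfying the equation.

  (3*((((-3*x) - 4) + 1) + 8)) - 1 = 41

Step 1. [(3*((((-3*x) - 4) + 1) + 8)) - 1 = 41] the outer -1 inverts by adding 1, so sub: 3*((((-3*x) - 4) + 1) + 8) = 42.
Step 2. [3*((((-3*x) - 4) + 1) + 8) = 42] LHS = 3·(…); ÷3 both sides ⇒ div: (((-3*x) - 4) + 1) + 8 = 14.
Step 3. [(((-3*x) - 4) + 1) + 8 = 14] +8 is outermost — subtract 8 both sides. So sub: ((-3*x) - 4) + 1 = 6.
Step 4. [((-3*x) - 4) + 1 = 6] 1 comes off first (subtract 1), so sub: (-3*x) - 4 = 5.
Step 5. [(-3*x) - 4 = 5] peel the -4: add 4 from each side. So sub: -3*x = 9.
Step 6. [-3*x = 9] LHS = -3·(…); ÷-3 both sides, so div: x = -3.

Answer: x ∈ {-3}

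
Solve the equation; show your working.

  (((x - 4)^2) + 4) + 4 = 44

Step 1. [(((x - 4)^2) + 4) + 4 = 44] peel the +4: subtract 4 from each side. So sub: ((x - 4)^2) + 4 = 40.
Step 2. [((x - 4)^2) + 4 = 40] the outer +4 inverts by subtracting 4, so sub: (x - 4)^2 = 36.
Step 3. [(x - 4)^2 = 36] LHS squared, RHS 36 ≥ 0: apply √ (±). So sqrt: x - 4 = 6 or -6.
Step 4. [x - 4 = 6 or -6] the outer -4 inverts by adding 4 ⇒ sub: x = 10 or -2.

Answer: x ∈ {-2, 10}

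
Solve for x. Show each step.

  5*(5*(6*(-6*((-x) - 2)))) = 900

Step 1. [5*(5*(6*(-6*((-x) - 2)))) = 900] leading coefficient 5: divide by 5 ⇒ div: 5*(6*(-6*((-x) - 2))) = 180.
Step 2. [5*(6*(-6*((-x) - 2))) = 180] divide by the outer 5. So div: 6*(-6*((-x) - 2)) = 36.
Step 3. [6*(-6*((-x) - 2)) = 36] 6·(inner) — divide through by 6 ⇒ div: -6*((-x) - 2) = 6.
Step 4. [-6*((-x) - 2) = 6] -6 out front; divide by -6. So div: (-x) - 2 = -1.
Step 5. [(-x) - 2 = -1] peel the -2: add 2 from each side ⇒ sub: -x = 1.
Step 6. [-x = 1] flip signs both sides, so neg: x = -1.

Answer: x ∈ {-1}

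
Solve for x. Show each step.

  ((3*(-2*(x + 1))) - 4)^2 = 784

Step 1. [((3*(-2*(x + 1))) - 4)^2 = 784] √ both sides: 784 ≥ 0 gives two branches, so sqrt: (3*(-2*(x + 1))) - 4 = 28 or -28.
Step 2. [(3*(-2*(x + 1))) - 4 = 28 or -28] 4 comes off first (add 4). So sub: 3*(-2*(x + 1)) = 32 or -24.
Step 3. [3*(-2*(x + 1)) = 32 or -24] leading coefficient 3: divide by 3. So div: -2*(x + 1) = 32/3 or -8.
Step 4. [-2*(x + 1) = 32/3 or -8] LHS = -2·(…); ÷-2 both sides ⇒ div: x + 1 = -16/3 or 4.
Step 5. [x + 1 = -16/3 or 4] the outer +1 inverts by subtracting 1. So sub: x = -19/3 or 3.

Answer: x ∈ {-19/3, 3}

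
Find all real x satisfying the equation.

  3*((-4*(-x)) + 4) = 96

Step 1. [3*((-4*(-x)) + 4) = 96] 3 out front; divide by 3 ⇒ div: (-4*(-x)) + 4 = 32.
Step 2. [(-4*(-x)) + 4 = 32] common factor -4 (LHS and 32) — divide through. So factor: (-x) - 1 = -8.
Step 3. [(-x) - 1 = -8] 1 comes off first (add 1), so sub: -x = -7.
Step 4. [-x = -7] flip signs both sides ⇒ neg: x = 7.

Answer: x ∈ {7}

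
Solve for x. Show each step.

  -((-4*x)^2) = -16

Step 1. [-((-4*x)^2) = -16] flip signs both sides ⇒ neg: (-4*x)^2 = 16.
Step 2. [(-4*x)^2 = 16] √ both sides: 16 ≥ 0 gives two branches ⇒ sqrt: -4*x = 4 or -4.
Step 3. [-4*x = 4 or -4] leading coefficient -4: divide by -4, so div: x = -1 or 1.

Answer: x ∈ {-1, 1}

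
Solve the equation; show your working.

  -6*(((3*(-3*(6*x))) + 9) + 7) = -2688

Step 1. [-6*(((3*(-3*(6*x))) + 9) + 7) = -2688] LHS = -6·(…); ÷-6 both sides, so div: ((3*(-3*(6*x))) + 9) + 7 = 448.
Step 2. [((3*(-3*(6*x))) + 9) + 7 = 448] peel the +7: subtract 7 from each side ⇒ sub: (3*(-3*(6*x))) + 9 = 441.
Step 3. [(3*(-3*(6*x))) + 9 = 441] 3 divides every term; factor it out, so factor: (-3*(6*x)) + 3 = 147.
Step 4. [(-3*(6*x)) + 3 = 147] 3 comes off first (subtract 3), so sub: -3*(6*x) = 144.
Step 5. [-3*(6*x) = 144] -3·(inner) — divide through by -3, so div: 6*x = -48.
Step 6. [6*x = -48] leading coefficient 6: divide by 6 ⇒ div: x = -8.

Answer: x ∈ {-8}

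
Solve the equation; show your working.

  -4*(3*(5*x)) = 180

Step 1. [-4*(3*(5*x)) = 180] divide by the outer -4 ⇒ div: 3*(5*x) = -45.
Step 2. [3*(5*x) = -45] leading coefficient 3: divide by 3, so div: 5*x = -15.
Step 3. [5*x = -15] 5·(inner) — divide through by 5 ⇒ div: x = -3.

Answer: x ∈ {-3}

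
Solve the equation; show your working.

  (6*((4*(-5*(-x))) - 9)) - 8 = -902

Step 1. [(6*((4*(-5*(-x))) - 9)) - 8 = -902] the outer -8 inverts by adding 8, so sub: 6*((4*(-5*(-x))) - 9) = -894.
Step 2. [6*((4*(-5*(-x))) - 9) = -894] LHS = 6·(…); ÷6 both sides ⇒ div: (4*(-5*(-x))) - 9 = -149.
Step 3. [(4*(-5*(-x))) - 9 = -149] 9 comes off first (add 9) ⇒ sub: 4*(-5*(-x)) = -140.
Step 4. [4*(-5*(-x)) = -140] 4·(inner) — divide through by 4. So div: -5*(-x) = -35.
Step 5. [-5*(-x) = -35] -5·(inner) — divide through by -5. So div: -x = 7.
Step 6. [-x = 7] leading − — multiply by −1 ⇒ neg: x = -7.

Answer: x ∈ {-7}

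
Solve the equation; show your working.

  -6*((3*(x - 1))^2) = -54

Step 1. [-6*((3*(x - 1))^2) = -54] divide by the outer -6. So div: (3*(x - 1))^2 = 9.
Step 2. [(3*(x - 1))^2 = 9] √ both sides: 9 ≥ 0 gives two branches, so sqrt: 3*(x - 1) = 3 or -3.
Step 3. [3*(x - 1) = 3 or -3] 3 out front; divide by 3, so div: x - 1 = 1 or -1.
Step 4. [x - 1 = 1 or -1] 1 comes off first (add 1) ⇒ sub: x = 2 or 0.

Answer: x ∈ {0, 2}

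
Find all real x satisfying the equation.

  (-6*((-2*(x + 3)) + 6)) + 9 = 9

Step 1. [(-6*((-2*(x + 3)) + 6)) + 9 = 9] the outer +9 inverts by subtracting 9 ⇒ sub: -6*((-2*(x + 3)) + 6) = 0.
Step 2. [-6*((-2*(x + 3)) + 6) = 0] leading coefficient -6: divide by -6. So div: (-2*(x + 3)) + 6 = 0.
Step 3. [(-2*(x + 3)) + 6 = 0] peel the +6: subtract 6 from each side ⇒ sub: -2*(x + 3) = -6.
Step 4. [-2*(x + 3) = -6] -2 out front; divide by -2 ⇒ div: x + 3 = 3.
Step 5. [x + 3 = 3] subtract 3: x sits inside (… + 3). So sub: x = 0.

Answer: x ∈ {0}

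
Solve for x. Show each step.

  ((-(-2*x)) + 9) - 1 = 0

Step 1. [((-(-2*x)) + 9) - 1 = 0] add 1: x sits inside (… - 1) ⇒ sub: (-(-2*x)) + 9 = 1.
Step 2. [(-(-2*x)) + 9 = 1] +9 is outermost — subtract 9 both sides, so sub: -(-2*x) = -8.
Step 3. [-(-2*x) = -8] flip signs both sides, so neg: -2*x = 8.
Step 4. [-2*x = 8] -2 out front; divide by -2, so div: x = -4.

Answer: x ∈ {-4}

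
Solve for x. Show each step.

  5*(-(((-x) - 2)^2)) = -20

Step 1. [5*(-(((-x) - 2)^2)) = -20] LHS = 5·(…); ÷5 both sides. So div: -(((-x) - 2)^2) = -4.
Step 2. [-(((-x) - 2)^2) = -4] leading − — multiply by −1 ⇒ neg: ((-x) - 2)^2 = 4.
Step 3. [((-x) - 2)^2 = 4] LHS squared, RHS 4 ≥ 0: apply √ (±) ⇒ sqrt: (-x) - 2 = 2 or -2.
Step 4. [(-x) - 2 = 2 or -2] -2 is outermost — add 2 both sides ⇒ sub: -x = 4 or 0.
Step 5. [-x = 4 or 0] LHS negated; negate both sides, so neg: x = -4 or 0.

Answer: x ∈ {-4, 0}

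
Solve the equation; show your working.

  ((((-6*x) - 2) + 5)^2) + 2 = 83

Step 1. [((((-6*x) - 2) + 5)^2) + 2 = 83] peel the +2: subtract 2 from each side. So sub: (((-6*x) - 2) + 5)^2 = 81.
Step 2. [(((-6*x) - 2) + 5)^2 = 81] √ both sides: 81 ≥ 0 gives two branches. So sqrt: ((-6*x) - 2) + 5 = 9 or -9.
Step 3. [((-6*x) - 2) + 5 = 9 or -9] 5 comes off first (subtract 5) ⇒ sub: (-6*x) - 2 = 4 or -14.
Step 4. [(-6*x) - 2 = 4 or -14] add 2: x sits inside (… - 2), so sub: -6*x = 6 or -12.
Step 5. [-6*x = 6 or -12] LHS = -6·(…); ÷-6 both sides ⇒ div: x = -1 or 2.

Answer: x ∈ {-1, 2}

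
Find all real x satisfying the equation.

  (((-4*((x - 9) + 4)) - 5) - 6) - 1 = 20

Step 1. [(((-4*((x - 9) + 4)) - 5) - 6) - 1 = 20] add 1: x sits inside (… - 1). So sub: ((-4*((x - 9) + 4)) - 5) - 6 = 21.
Step 2. [((-4*((x - 9) + 4)) - 5) - 6 = 21] -6 is outermost — add 6 both sides. So sub: (-4*((x - 9) + 4)) - 5 = 27.
Step 3. [(-4*((x - 9) + 4)) - 5 = 27] peel the -5: add 5 from each side, so sub: -4*((x - 9) + 4) = 32.
Step 4. [-4*((x - 9) + 4) = 32] -4 out front; divide by -4, so div: (x - 9) + 4 = -8.
Step 5. [(x - 9) + 4 = -8] the outer +4 inverts by subtracting 4. So sub: x - 9 = -12.
Step 6. [x - 9 = -12] peel the -9: add 9 from each side. So sub: x = -3.

Answer: x ∈ {-3}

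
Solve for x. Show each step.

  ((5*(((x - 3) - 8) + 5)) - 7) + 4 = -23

Step 1. [((5*(((x - 3) - 8) + 5)) - 7) + 4 = -23] peel the +4: subtract 4 from each side, so sub: (5*(((x - 3) - 8) + 5)) - 7 = -27.
Step 2. [(5*(((x - 3) - 8) + 5)) - 7 = -27] 7 comes off first (add 7). So sub: 5*(((x - 3) - 8) + 5) = -20.
Step 3. [5*(((x - 3) - 8) + 5) = -20] divide by the outer 5, so div: ((x - 3) - 8) + 5 = -4.
Step 4. [((x - 3) - 8) + 5 = -4] 5 comes off first (subtract 5). So sub: (x - 3) - 8 = -9.
Step 5. [(x - 3) - 8 = -9] peel the -8: add 8 from each side. So sub: x - 3 = -1.
Step 6. [x - 3 = -1] -3 is outermost — add 3 both sides ⇒ sub: x = 2.

Answer: x ∈ {2}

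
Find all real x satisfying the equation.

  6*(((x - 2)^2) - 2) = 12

Step 1. [6*(((x - 2)^2) - 2) = 12] LHS = 6·(…); ÷6 both sides, so div: ((x - 2)^2) - 2 = 2.
Step 2. [((x - 2)^2) - 2 = 2] -2 is outermost — add 2 both sides, so sub: (x - 2)^2 = 4.
Step 3. [(x - 2)^2 = 4] 4 ≥ 0, LHS is (·)² — take ±√, so sqrt: x - 2 = 2 or -2.
Step 4. [x - 2 = 2 or -2] 2 comes off first (add 2) ⇒ sub: x = 4 or 0.

Answer: x ∈ {0, 4}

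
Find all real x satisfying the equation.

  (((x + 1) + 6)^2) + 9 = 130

Step 1. [(((x + 1) + 6)^2) + 9 = 130] peel the +9: subtract 9 from each side, so sub: ((x + 1) + 6)^2 = 121.
Step 2. [((x + 1) + 6)^2 = 121] √ both sides: 121 ≥ 0 gives two branches ⇒ sqrt: (x + 1) + 6 = 11 or -11.
Step 3. [(x + 1) + 6 = 11 or -11] peel the +6: subtract 6 from each side, so sub: x + 1 = 5 or -17.
Step 4. [x + 1 = 5 or -17] +1 is outermost — subtract 1 both sides. So sub: x = 4 or -18.

Answer: x ∈ {-18, 4}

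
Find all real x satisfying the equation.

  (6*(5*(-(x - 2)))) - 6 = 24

Step 1. [(6*(5*(-(x - 2)))) - 6 = 24] 6 | LHS and 6 | 24: pull 6 out ⇒ factor: (5*(-(x - 2))) - 1 = 4.
Step 2. [(5*(-(x - 2))) - 1 = 4] the outer -1 inverts by adding 1. So sub: 5*(-(x - 2)) = 5.
Step 3. [5*(-(x - 2)) = 5] divide by the outer 5. So div: -(x - 2) = 1.
Step 4. [-(x - 2) = 1] LHS negated; negate both sides. So neg: x - 2 = -1.
Step 5. [x - 2 = -1] the outer -2 inverts by adding 2 ⇒ sub: x = 1.

Answer: x ∈ {1}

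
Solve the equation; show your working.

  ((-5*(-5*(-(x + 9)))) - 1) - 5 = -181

Step 1. [((-5*(-5*(-(x + 9)))) - 1) - 5 = -181] add 5: x sits inside (… - 5), so sub: (-5*(-5*(-(x + 9)))) - 1 = -176.
Step 2. [(-5*(-5*(-(x + 9)))) - 1 = -176] the outer -1 inverts by adding 1, so sub: -5*(-5*(-(x + 9))) = -175.
Step 3. [-5*(-5*(-(x + 9))) = -175] -5 out front; divide by -5. So div: -5*(-(x + 9)) = 35.
Step 4. [-5*(-(x + 9)) = 35] divide by the outer -5, so div: -(x + 9) = -7.
Step 5. [-(x + 9) = -7] leading − — multiply by −1. So neg: x + 9 = 7.
Step 6. [x + 9 = 7] +9 is outermost — subtract 9 both sides ⇒ sub: x = -2.

Answer: x ∈ {-2}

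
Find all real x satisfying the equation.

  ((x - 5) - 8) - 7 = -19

Step 1. [((x - 5) - 8) - 7 = -19] peel the -7: add 7 from each side. So sub: (x - 5) - 8 = -12.
Step 2. [(x - 5) - 8 = -12] peel the -8: add 8 from each side. So sub: x - 5 = -4.
Step 3. [x - 5 = -4] peel the -5: add 5 from each side. So sub: x = 1.

Answer: x ∈ {1}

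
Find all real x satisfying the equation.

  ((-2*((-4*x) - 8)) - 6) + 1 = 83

Step 1. [((-2*((-4*x) - 8)) - 6) + 1 = 83] the outer +1 inverts by subtracting 1 ⇒ sub: (-2*((-4*x) - 8)) - 6 = 82.
Step 2. [(-2*((-4*x) - 8)) - 6 = 82] the outer -6 inverts by adding 6. So sub: -2*((-4*x) - 8) = 88.
Step 3. [-2*((-4*x) - 8) = 88] divide by the outer -2, so div: (-4*x) - 8 = -44.
Step 4. [(-4*x) - 8 = -44] -4 divides every term; factor it out. So factor: x + 2 = 11.
Step 5. [x + 2 = 11] the outer +2 inverts by subtracting 2. So sub: x = 9.

Answer: x ∈ {9}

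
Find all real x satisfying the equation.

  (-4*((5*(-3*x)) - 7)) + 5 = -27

Step 1. [(-4*((5*(-3*x)) - 7)) + 5 = -27] peel the +5: subtract 5 from each side, so sub: -4*((5*(-3*x)) - 7) = -32.
Step 2. [-4*((5*(-3*x)) - 7) = -32] leading coefficient -4: divide by -4 ⇒ div: (5*(-3*x)) - 7 = 8.
Step 3. [(5*(-3*x)) - 7 = 8] add 7: x sits inside (… - 7). So sub: 5*(-3*x) = 15.
Step 4. [5*(-3*x) = 15] leading coefficient 5: divide by 5, so div: -3*x = 3.
Step 5. [-3*x = 3] -3 out front; divide by -3. So div: x = -1.

Answer: x ∈ {-1}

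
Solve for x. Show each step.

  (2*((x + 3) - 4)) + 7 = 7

Step 1. [(2*((x + 3) - 4)) + 7 = 7] 7 comes off first (subtract 7) ⇒ sub: 2*((x + 3) - 4) = 0.
Step 2. [2*((x + 3) - 4) = 0] LHS = 2·(…); ÷2 both sides, so div: (x + 3) - 4 = 0.
Step 3. [(x + 3) - 4 = 0] the outer -4 inverts by adding 4 ⇒ sub: x + 3 = 4.
Step 4. [x + 3 = 4] 3 comes off first (subtract 3) ⇒ sub: x = 1.

Answer: x ∈ {1}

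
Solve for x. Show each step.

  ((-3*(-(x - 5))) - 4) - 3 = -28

Step 1. [((-3*(-(x - 5))) - 4) - 3 = -28] -3 is outermost — add 3 both sides. So sub: (-3*(-(x - 5))) - 4 = -25.
Step 2. [(-3*(-(x - 5))) - 4 = -25] peel the -4: add 4 from each side. So sub: -3*(-(x - 5)) = -21.
Step 3. [-3*(-(x - 5)) = -21] -3 out front; divide by -3 ⇒ div: -(x - 5) = 7.
Step 4. [-(x - 5) = 7] flip signs both sides. So neg: x - 5 = -7.
Step 5. [x - 5 = -7] -5 is outermost — add 5 both sides. So sub: x = -2.

Answer: x ∈ {-2}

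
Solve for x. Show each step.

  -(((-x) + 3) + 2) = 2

Step 1. [-(((-x) + 3) + 2) = 2] LHS negated; negate both sides ⇒ neg: ((-x) + 3) + 2 = -2.
Step 2. [((-x) + 3) + 2 = -2] the outer +2 inverts by subtracting 2 ⇒ sub: (-x) + 3 = -4.
Step 3. [(-x) + 3 = -4] +3 is outermost — subtract 3 both sides, so sub: -x = -7.
Step 4. [-x = -7] flip signs both sides. So neg: x = 7.

Answer: x ∈ {7}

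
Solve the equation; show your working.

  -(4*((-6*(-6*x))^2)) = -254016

Step 1. [-(4*((-6*(-6*x))^2)) = -254016] leading − — multiply by −1. So neg: 4*((-6*(-6*x))^2) = 254016.
Step 2. [4*((-6*(-6*x))^2) = 254016] leading coefficient 4: divide by 4. So div: (-6*(-6*x))^2 = 63504.
Step 3. [(-6*(-6*x))^2 = 63504] √ both sides: 63504 ≥ 0 gives two branches. So sqrt: -6*(-6*x) = 252 or -252.
Step 4. [-6*(-6*x) = 252 or -252] divide by the outer -6 ⇒ div: -6*x = -42 or 42.
Step 5. [-6*x = -42 or 42] divide by the outer -6, so div: x = 7 or -7.

Answer: x ∈ {-7, 7}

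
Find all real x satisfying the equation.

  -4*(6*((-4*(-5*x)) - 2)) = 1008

Step 1. [-4*(6*((-4*(-5*x)) - 2)) = 1008] -4 out front; divide by -4, so div: 6*((-4*(-5*x)) - 2) = -252.
Step 2. [6*((-4*(-5*x)) - 2) = -252] divide by the outer 6. So div: (-4*(-5*x)) - 2 = -42.
Step 3. [(-4*(-5*x)) - 2 = -42] -2 is outermost — add 2 both sides. So sub: -4*(-5*x) = -40.
Step 4. [-4*(-5*x) = -40] -4 out front; divide by -4 ⇒ div: -5*x = 10.
Step 5. [-5*x = 10] -5 out front; divide by -5 ⇒ div: x = -2.

Answer: x ∈ {-2}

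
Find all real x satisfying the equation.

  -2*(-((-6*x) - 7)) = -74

Step 1. [-2*(-((-6*x) - 7)) = -74] -2 out front; divide by -2. So div: -((-6*x) - 7) = 37.
Step 2. [-((-6*x) - 7) = 37] flip signs both sides. So neg: (-6*x) - 7 = -37.
Step 3. [(-6*x) - 7 = -37] add 7: x sits inside (… - 7). So sub: -6*x = -30.
Step 4. [-6*x = -30] leading coefficient -6: divide by -6. So div: x = 5.

Answer: x ∈ {5}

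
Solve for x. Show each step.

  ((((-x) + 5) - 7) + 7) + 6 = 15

Step 1. [((((-x) + 5) - 7) + 7) + 6 = 15] +6 is outermost — subtract 6 both sides ⇒ sub: (((-x) + 5) - 7) + 7 = 9.
Step 2. [(((-x) + 5) - 7) + 7 = 9] the outer +7 inverts by subtracting 7. So sub: ((-x) + 5) - 7 = 2.
Step 3. [((-x) + 5) - 7 = 2] 7 comes off first (add 7), so sub: (-x) + 5 = 9.
Step 4. [(-x) + 5 = 9] +5 is outermost — subtract 5 both sides ⇒ sub: -x = 4.
Step 5. [-x = 4] leading − — multiply by −1 ⇒ neg: x = -4.

Answer: x ∈ {-4}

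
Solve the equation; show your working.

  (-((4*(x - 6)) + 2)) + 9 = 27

Step 1. [(-((4*(x - 6)) + 2)) + 9 = 27] subtract 9: x sits inside (… + 9). So sub: -((4*(x - 6)) + 2) = 18.
Step 2. [-((4*(x - 6)) + 2) = 18] leading − — multiply by −1, so neg: (4*(x - 6)) + 2 = -18.
Step 3. [(4*(x - 6)) + 2 = -18] peel the +2: subtract 2 from each side, so sub: 4*(x - 6) = -20.
Step 4. [4*(x - 6) = -20] LHS = 4·(…); ÷4 both sides. So div: x - 6 = -5.
Step 5. [x - 6 = -5] peel the -6: add 6 from each side, so sub: x = 1.

Answer: x ∈ {1}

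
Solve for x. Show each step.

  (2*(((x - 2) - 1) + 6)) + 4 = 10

Step 1. [(2*(((x - 2) - 1) + 6)) + 4 = 10] common factor 2 (LHS and 10) — divide through ⇒ factor: (((x - 2) - 1) + 6) + 2 = 5.
Step 2. [(((x - 2) - 1) + 6) + 2 = 5] subtract 2: x sits inside (… + 2), so sub: ((x - 2) - 1) + 6 = 3.
Step 3. [((x - 2) - 1) + 6 = 3] +6 is outermost — subtract 6 both sides, so sub: (x - 2) - 1 = -3.
Step 4. [(x - 2) - 1 = -3] -1 is outermost — add 1 both sides ⇒ sub: x - 2 = -2.
Step 5. [x - 2 = -2] peel the -2: add 2 from each side ⇒ sub: x = 0.

Answer: x ∈ {0}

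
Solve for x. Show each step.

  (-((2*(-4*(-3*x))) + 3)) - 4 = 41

Step 1. [(-((2*(-4*(-3*x))) + 3)) - 4 = 41] the outer -4 inverts by adding 4, so sub: -((2*(-4*(-3*x))) + 3) = 45.
Step 2. [-((2*(-4*(-3*x))) + 3) = 45] leading − — multiply by −1 ⇒ neg: (2*(-4*(-3*x))) + 3 = -45.
Step 3. [(2*(-4*(-3*x))) + 3 = -45] the outer +3 inverts by subtracting 3, so sub: 2*(-4*(-3*x)) = -48.
Step 4. [2*(-4*(-3*x)) = -48] leading coefficient 2: divide by 2 ⇒ div: -4*(-3*x) = -24.
Step 5. [-4*(-3*x) = -24] -4 out front; divide by -4 ⇒ div: -3*x = 6.
Step 6. [-3*x = 6] divide by the outer -3 ⇒ div: x = -2.

Answer: x ∈ {-2}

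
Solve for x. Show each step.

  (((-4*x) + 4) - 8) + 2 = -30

Step 1. [(((-4*x) + 4) - 8) + 2 = -30] +2 is outermost — subtract 2 both sides ⇒ sub: ((-4*x) + 4) - 8 = -32.
Step 2. [((-4*x) + 4) - 8 = -32] peel the -8: add 8 from each side. So sub: (-4*x) + 4 = -24.
Step 3. [(-4*x) + 4 = -24] common factor -4 (LHS and -24) — divide through ⇒ factor: x - 1 = 6.
Step 4. [x - 1 = 6] add 1: x sits inside (… - 1), so sub: x = 7.

Answer: x ∈ {7}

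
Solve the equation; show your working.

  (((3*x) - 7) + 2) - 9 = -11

Step 1. [(((3*x) - 7) + 2) - 9 = -11] add 9: x sits inside (… - 9), so sub: ((3*x) - 7) + 2 = -2.
Step 2. [((3*x) - 7) + 2 = -2] 2 comes off first (subtract 2), so sub: (3*x) - 7 = -4.
Step 3. [(3*x) - 7 = -4] the outer -7 inverts by adding 7, so sub: 3*x = 3.
Step 4. [3*x = 3] leading coefficient 3: divide by 3 ⇒ div: x = 1.

Answer: x ∈ {1}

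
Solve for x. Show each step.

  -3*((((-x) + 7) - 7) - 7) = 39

Step 1. [-3*((((-x) + 7) - 7) - 7) = 39] leading coefficient -3: divide by -3 ⇒ div: (((-x) + 7) - 7) - 7 = -13.
Step 2. [(((-x) + 7) - 7) - 7 = -13] -7 is outermost — add 7 both sides ⇒ sub: ((-x) + 7) - 7 = -6.
Step 3. [((-x) + 7) - 7 = -6] add 7: x sits inside (… - 7). So sub: (-x) + 7 = 1.
Step 4. [(-x) + 7 = 1] +7 is outermost — subtract 7 both sides, so sub: -x = -6.
Step 5. [-x = -6] LHS negated; negate both sides, so neg: x = 6.

Answer: x ∈ {6}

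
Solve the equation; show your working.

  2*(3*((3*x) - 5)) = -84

Step 1. [2*(3*((3*x) - 5)) = -84] divide by the outer 2. So div: 3*((3*x) - 5) = -42.
Step 2. [3*((3*x) - 5) = -42] 3 out front; divide by 3. So div: (3*x) - 5 = -14.
Step 3. [(3*x) - 5 = -14] the outer -5 inverts by adding 5 ⇒ sub: 3*x = -9.
Step 4. [3*x = -9] divide by the outer 3 ⇒ div: x = -3.

Answer: x ∈ {-3}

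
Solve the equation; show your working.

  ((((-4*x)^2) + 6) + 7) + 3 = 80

Step 1. [((((-4*x)^2) + 6) + 7) + 3 = 80] peel the +3: subtract 3 from each side. So sub: (((-4*x)^2) + 6) + 7 = 77.
Step 2. [(((-4*x)^2) + 6) + 7 = 77] subtract 7: x sits inside (… + 7) ⇒ sub: ((-4*x)^2) + 6 = 70.
Step 3. [((-4*x)^2) + 6 = 70] peel the +6: subtract 6 from each side ⇒ sub: (-4*x)^2 = 64.
Step 4. [(-4*x)^2 = 64] LHS squared, RHS 64 ≥ 0: apply √ (±), so sqrt: -4*x = 8 or -8.
Step 5. [-4*x = 8 or -8] -4·(inner) — divide through by -4. So div: x = -2 or 2.

Answer: x ∈ {-2, 2}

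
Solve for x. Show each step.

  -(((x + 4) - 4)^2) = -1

Step 1. [-(((x + 4) - 4)^2) = -1] leading − — multiply by −1. So neg: ((x + 4) - 4)^2 = 1.
Step 2. [((x + 4) - 4)^2 = 1] 1 ≥ 0, LHS is (·)² — take ±√. So sqrt: (x + 4) - 4 = 1 or -1.
Step 3. [(x + 4) - 4 = 1 or -1] 4 comes off first (add 4), so sub: x + 4 = 5 or 3.
Step 4. [x + 4 = 5 or 3] +4 is outermost — subtract 4 both sides. So sub: x = 1 or -1.

Answer: x ∈ {-1, 1}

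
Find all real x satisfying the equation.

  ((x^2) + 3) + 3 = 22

Step 1. [((x^2) + 3) + 3 = 22] peel the +3: subtract 3 from each side. So sub: (x^2) + 3 = 19.
Step 2. [(x^2) + 3 = 19] 3 comes off first (subtract 3), so sub: x^2 = 16.
Step 3. [x^2 = 16] √ both sides: 16 ≥ 0 gives two branches, so sqrt: x = 4 or -4.

Answer: x ∈ {-4, 4}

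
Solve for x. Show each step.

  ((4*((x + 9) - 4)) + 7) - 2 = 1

Step 1. [((4*((x + 9) - 4)) + 7) - 2 = 1] the outer -2 inverts by adding 2, so sub: (4*((x + 9) - 4)) + 7 = 3.
Step 2. [(4*((x + 9) - 4)) + 7 = 3] 7 comes off first (subtract 7) ⇒ sub: 4*((x + 9) - 4) = -4.
Step 3. [4*((x + 9) - 4) = -4] 4 out front; divide by 4. So div: (x + 9) - 4 = -1.
Step 4. [(x + 9) - 4 = -1] -4 is outermost — add 4 both sides ⇒ sub: x + 9 = 3.
Step 5. [x + 9 = 3] +9 is outermost — subtract 9 both sides ⇒ sub: x = -6.

Answer: x ∈ {-6}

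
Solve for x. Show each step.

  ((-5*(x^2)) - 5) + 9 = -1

Step 1. [((-5*(x^2)) - 5) + 9 = -1] 9 comes off first (subtract 9) ⇒ sub: (-5*(x^2)) - 5 = -10.
Step 2. [(-5*(x^2)) - 5 = -10] common factor -5 (LHS and -10) — divide through. So factor: (x^2) + 1 = 2.
Step 3. [(x^2) + 1 = 2] +1 is outermost — subtract 1 both sides, so sub: x^2 = 1.
Step 4. [x^2 = 1] √ both sides: 1 ≥ 0 gives two branches. So sqrt: x = 1 or -1.

Answer: x ∈ {-1, 1}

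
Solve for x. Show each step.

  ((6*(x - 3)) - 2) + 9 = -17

Step 1. [((6*(x - 3)) - 2) + 9 = -17] +9 is outermost — subtract 9 both sides ⇒ sub: (6*(x - 3)) - 2 = -26.
Step 2. [(6*(x - 3)) - 2 = -26] -2 is outermost — add 2 both sides ⇒ sub: 6*(x - 3) = -24.
Step 3. [6*(x - 3) = -24] LHS = 6·(…); ÷6 both sides, so div: x - 3 = -4.
Step 4. [x - 3 = -4] peel the -3: add 3 from each side, so sub: x = -1.

Answer: x ∈ {-1}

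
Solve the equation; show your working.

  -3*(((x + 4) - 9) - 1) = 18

Step 1. [-3*(((x + 4) - 9) - 1) = 18] -3 out front; divide by -3, so div: ((x + 4) - 9) - 1 = -6.
Step 2. [((x + 4) - 9) - 1 = -6] add 1: x sits inside (… - 1) ⇒ sub: (x + 4) - 9 = -5.
Step 3. [(x + 4) - 9 = -5] 9 comes off first (add 9), so sub: x + 4 = 4.
Step 4. [x + 4 = 4] 4 comes off first (subtract 4) ⇒ sub: x = 0.

Answer: x ∈ {0}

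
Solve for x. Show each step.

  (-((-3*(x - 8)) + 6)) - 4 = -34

Step 1. [(-((-3*(x - 8)) + 6)) - 4 = -34] 4 comes off first (add 4). So sub: -((-3*(x - 8)) + 6) = -30.
Step 2. [-((-3*(x - 8)) + 6) = -30] flip signs both sides. So neg: (-3*(x - 8)) + 6 = 30.
Step 3. [(-3*(x - 8)) + 6 = 30] 6 comes off first (subtract 6) ⇒ sub: -3*(x - 8) = 24.
Step 4. [-3*(x - 8) = 24] LHS = -3·(…); ÷-3 both sides. So div: x - 8 = -8.
Step 5. [x - 8 = -8] peel the -8: add 8 from each side, so sub: x = 0.

Answer: x ∈ {0}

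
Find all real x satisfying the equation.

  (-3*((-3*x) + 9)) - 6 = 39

Step 1. [(-3*((-3*x) + 9)) - 6 = 39] add 6: x sits inside (… - 6) ⇒ sub: -3*((-3*x) + 9) = 45.
Step 2. [-3*((-3*x) + 9) = 45] -3·(inner) — divide through by -3, so div: (-3*x) + 9 = -15.
Step 3. [(-3*x) + 9 = -15] 9 comes off first (subtract 9) ⇒ sub: -3*x = -24.
Step 4. [-3*x = -24] -3·(inner) — divide through by -3, so div: x = 8.

Answer: x ∈ {8}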